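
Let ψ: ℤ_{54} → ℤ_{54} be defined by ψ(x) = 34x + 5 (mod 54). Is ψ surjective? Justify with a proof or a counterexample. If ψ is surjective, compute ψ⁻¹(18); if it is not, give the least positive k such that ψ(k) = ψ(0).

27

Recall that surjectivity means every element of the codomain has a preimage under ψ.
Since gcd(34, 54) = 2, we have 34x ≡ 0 (mod 2) for all x, so ψ(x) ≡ 1 (mod 2).
But 0 ≢ 1 (mod 2), so 0 ∈ ℤ_{54} has no preimage. Hence ψ is not surjective.
Since ψ is not surjective, we find the least positive k with ψ(k) = ψ(0): this means 34k ≡ 0 (mod 54), i.e. 54 ∣ 34k. Since gcd(34, 54) = 2, dividing through by 2 this holds exactly when 27 ∣ 17k, and as gcd(17, 27) = 1, exactly when 27 ∣ k.
The smallest positive such k is 27.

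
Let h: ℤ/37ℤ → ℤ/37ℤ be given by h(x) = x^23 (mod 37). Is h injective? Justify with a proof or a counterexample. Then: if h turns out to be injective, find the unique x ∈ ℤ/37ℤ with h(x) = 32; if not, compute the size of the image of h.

Since 37 is prime, the nonzero elements of ℤ/37ℤ form a cyclic group of order 36.
As gcd(23, 36) = 1, raising to the 23rd power is a bijection on this group: if x_1^23 ≡ x_2^23 then (x_1x_2^{−1})^23 = 1, and the only element of order dividing gcd(23, 36) = 1 is 1, so x_1 = x_2.
With h(0) = 0 this makes h injective on all of ℤ/37ℤ, hence bijective (finite equal-size domain and codomain). In particular h is injective.
Since h is injective, we find the preimage of 32. The inverse of x ↦ x^23 on (ℤ/37ℤ)^× is x ↦ x^11, because 23·11 = 253 = 7·36 + 1 ≡ 1 (mod 36) and x^{36} = 1 for x ≠ 0 (Fermat). So h⁻¹(32) = 32^11 mod 37.
Repeated squaring mod 37: 32^1 ≡ 32, 32^2 ≡ 32² = 1024 ≡ 25, 32^4 ≡ 25² = 625 ≡ 33, 32^8 ≡ 33² = 1089 ≡ 16. Since 11 = 8 + 2 + 1, 32^11 ≡ 16·25·32: 16·25 = 400 ≡ 30, then 30·32 = 960 ≡ 35. So 32^11 ≡ 35 (mod 37).
Hence h⁻¹(32) = 35.

35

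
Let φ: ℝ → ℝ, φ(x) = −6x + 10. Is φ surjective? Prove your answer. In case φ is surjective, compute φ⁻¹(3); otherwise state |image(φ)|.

7/6

Recall: surjectivity means every element of the codomain has a preimage under φ.
For any y ∈ ℝ, x = (y − 10)/(−6) satisfies φ(x) = y.
Hence φ is surjective.
Since φ is surjective, we compute φ⁻¹(3) = (3 − 10)/(−6) = 7/6.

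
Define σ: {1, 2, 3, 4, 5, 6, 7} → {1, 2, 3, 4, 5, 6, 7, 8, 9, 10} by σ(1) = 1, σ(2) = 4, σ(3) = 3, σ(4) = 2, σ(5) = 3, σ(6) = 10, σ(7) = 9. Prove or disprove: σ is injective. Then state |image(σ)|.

6

σ(3) = 3 = σ(5) with 3 ≠ 5, so σ is not injective.
The image of σ is {1, 2, 3, 4, 9, 10}, which has 6 elements.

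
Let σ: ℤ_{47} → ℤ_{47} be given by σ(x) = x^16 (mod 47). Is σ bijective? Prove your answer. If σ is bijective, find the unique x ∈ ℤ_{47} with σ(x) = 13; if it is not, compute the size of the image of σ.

σ(23): Repeated squaring mod 47: 23^1 ≡ 23, 23^2 ≡ 23² = 529 ≡ 12, 23^4 ≡ 12² = 144 ≡ 3, 23^8 ≡ 3² = 9, 23^16 ≡ 9² = 81 ≡ 34. So 23^16 ≡ 34 (mod 47).
σ(24): Repeated squaring mod 47: 24^1 ≡ 24, 24^2 ≡ 24² = 576 ≡ 12, 24^4 ≡ 12² = 144 ≡ 3, 24^8 ≡ 3² = 9, 24^16 ≡ 9² = 81 ≡ 34. So 24^16 ≡ 34 (mod 47).
So σ(23) = σ(24) = 34 while 23 ≠ 24, therefore σ is not injective, hence not bijective.
Since σ is not bijective, we determine |image(σ)|. Computing x^16 mod 47 for each x (by repeated squaring, reducing mod 47 at every step), the values σ(0), σ(1), …, σ(46) are: 0, 1, 18, 32, 42, 17, 12, 21, 4, 37, 24, 3, 28, 6, 2, 27, 25, 16, 8, 36, 9, 14, 7, 34, 34, 7, 14, 9, 36, 8, 16, 25, 27, 2, 6, 28, 3, 24, 37, 4, 21, 12, 17, 42, 32, 18, 1.
The distinct values are {0, 1, 2, 3, 4, 6, 7, 8, 9, 12, 14, 16, 17, 18, 21, 24, 25, 27, 28, 32, 34, 36, 37, 42}; there are 24 of them.

24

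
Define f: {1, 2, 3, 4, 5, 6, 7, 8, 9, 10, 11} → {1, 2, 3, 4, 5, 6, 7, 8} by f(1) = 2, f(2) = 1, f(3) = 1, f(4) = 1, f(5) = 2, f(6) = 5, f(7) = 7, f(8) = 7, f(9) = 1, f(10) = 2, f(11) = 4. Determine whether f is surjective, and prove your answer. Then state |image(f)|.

5

No element maps to 3, so f is not surjective.
The image of f is {1, 2, 4, 5, 7}, which has 5 elements.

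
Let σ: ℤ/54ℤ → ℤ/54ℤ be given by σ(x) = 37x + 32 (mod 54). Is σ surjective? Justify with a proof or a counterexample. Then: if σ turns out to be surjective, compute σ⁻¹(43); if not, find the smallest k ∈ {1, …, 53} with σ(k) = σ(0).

Recall: σ is surjective if every y in the codomain equals σ(x) for some x in the domain.
Since gcd(37, 54) = 1, 37 is invertible modulo 54. Euclid's algorithm: 54 = 1·37 + 17, 37 = 2·17 + 3, 17 = 5·3 + 2, 3 = 1·2 + 1; back-substituting gives 1 = 19·37 − 13·54, so 37⁻¹ ≡ 19 (mod 54).
Then y ↦ 19(y − 32) is a two-sided inverse to σ, so every y ∈ ℤ/54ℤ has a preimage.
Hence σ is surjective.
Since σ is surjective, we compute σ⁻¹(43): solve 37x + 32 ≡ 43 (mod 54), i.e. 37x ≡ 11 (mod 54).
Multiplying by 37⁻¹ = 19 gives x ≡ 19·11 = 209 = 3·54 + 47 ≡ 47 (mod 54).
Check: σ(47) = 37·47 + 32 = 1771 = 32·54 + 43 ≡ 43 (mod 54).

47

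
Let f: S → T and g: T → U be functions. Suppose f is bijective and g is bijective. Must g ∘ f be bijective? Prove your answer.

Injectivity: if g(f(u)) = g(f(v)) then f(u) = f(v) (g injective) so u = v (f injective).
Surjectivity: for c ∈ U pick b with g(b) = c, then a with f(a) = b; then (g ∘ f)(a) = c.
Therefore g ∘ f is bijective.

bijective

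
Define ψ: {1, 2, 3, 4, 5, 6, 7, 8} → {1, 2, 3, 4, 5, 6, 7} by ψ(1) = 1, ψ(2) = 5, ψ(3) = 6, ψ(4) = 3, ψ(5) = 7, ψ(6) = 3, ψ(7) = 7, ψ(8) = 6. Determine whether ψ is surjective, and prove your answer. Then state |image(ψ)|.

No element maps to 2, so ψ is not surjective.
The image of ψ is {1, 3, 5, 6, 7}, which has 5 elements.

5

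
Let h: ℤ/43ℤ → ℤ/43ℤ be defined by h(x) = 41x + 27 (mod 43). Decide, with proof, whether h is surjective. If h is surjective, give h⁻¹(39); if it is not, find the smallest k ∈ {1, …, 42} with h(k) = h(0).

Recall: h is surjective if every y in the codomain equals h(x) for some x in the domain.
Since gcd(41, 43) = 1, 41 is invertible modulo 43. Euclid's algorithm: 43 = 1·41 + 2, 41 = 20·2 + 1; back-substituting gives 1 = 21·41 − 20·43, so 41⁻¹ ≡ 21 (mod 43).
Then y ↦ 21(y − 27) is a two-sided inverse to h, so every y ∈ ℤ/43ℤ has a preimage.
Thus h is surjective.
Since h is surjective, we compute h⁻¹(39): solve 41x + 27 ≡ 39 (mod 43), i.e. 41x ≡ 12 (mod 43).
Multiplying by 41⁻¹ = 21 gives x ≡ 21·12 = 252 = 5·43 + 37 ≡ 37 (mod 43).
Check: h(37) = 41·37 + 27 = 1544 = 35·43 + 39 ≡ 39 (mod 43).

37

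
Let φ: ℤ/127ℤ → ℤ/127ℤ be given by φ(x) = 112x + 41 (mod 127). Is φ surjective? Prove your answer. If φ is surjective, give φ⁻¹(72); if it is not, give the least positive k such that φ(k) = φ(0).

108

Since gcd(112, 127) = 1, 112 is invertible modulo 127. Euclid's algorithm: 127 = 1·112 + 15, 112 = 7·15 + 7, 15 = 2·7 + 1; back-substituting gives 1 = 110·112 − 97·127, so 112⁻¹ ≡ 110 (mod 127).
For any y ∈ ℤ/127ℤ, x = 110(y − 41) mod 127 satisfies φ(x) = 112·110(y − 41) + 41 ≡ y (since 112·110 ≡ 1 mod 127). So every y has a preimage.
Thus φ is surjective.
Since φ is surjective, we find φ⁻¹(72): we need 112x ≡ 72 − 41 ≡ 31 (mod 127). Using 112⁻¹ = 110: x ≡ 110·31 = 3410 = 26·127 + 108, so x = 108.
Check: φ(108) = 112·108 + 41 = 12137 = 95·127 + 72 ≡ 72 (mod 127).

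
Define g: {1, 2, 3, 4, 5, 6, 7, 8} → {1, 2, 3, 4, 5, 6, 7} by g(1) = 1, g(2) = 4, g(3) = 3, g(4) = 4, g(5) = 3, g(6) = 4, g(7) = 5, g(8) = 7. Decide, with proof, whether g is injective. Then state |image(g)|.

5

g(2) = 4 = g(4) with 2 ≠ 4, so g is not injective.
The image of g is {1, 3, 4, 5, 7}, which has 5 elements.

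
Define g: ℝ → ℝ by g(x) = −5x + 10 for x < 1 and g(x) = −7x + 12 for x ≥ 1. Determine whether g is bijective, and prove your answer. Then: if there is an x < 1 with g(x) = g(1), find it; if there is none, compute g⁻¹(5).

1

Both pieces are strictly decreasing (slopes −5 and −7), so each is injective on its own interval.
The left piece maps (−∞, 1) onto (5, ∞); the right piece maps [1, ∞) onto (−∞, 5].
Since 5 = 5, the images partition ℝ: g is injective and surjective, hence bijective.
Because the two images are disjoint, no x < 1 has g(x) = g(1), so we compute g⁻¹(5): 5 lies in (−∞, 5], so solve −7x + 12 = 5: x = (5 − 12)/(−7) = 1.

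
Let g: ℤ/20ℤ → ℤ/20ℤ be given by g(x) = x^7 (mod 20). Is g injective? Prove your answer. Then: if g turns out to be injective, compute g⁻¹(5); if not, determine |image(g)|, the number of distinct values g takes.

g(0) = 0^7 = 0.
g(10): Repeated squaring mod 20: 10^1 ≡ 10, 10^2 ≡ 10² = 100 ≡ 0, 10^4 ≡ 0² = 0. Since 7 = 4 + 2 + 1, 10^7 ≡ 0·0·10: 0·0 = 0, then 0·10 = 0. So 10^7 ≡ 0 (mod 20).
So g(0) = g(10) = 0 while 0 ≠ 10, so g is not injective.
Since g is not injective, we determine |image(g)|. Computing x^7 mod 20 for each x (by repeated squaring, reducing mod 20 at every step), the values g(0), g(1), …, g(19) are: 0, 1, 8, 7, 4, 5, 16, 3, 12, 9, 0, 11, 8, 17, 4, 15, 16, 13, 12, 19.
The distinct values are {0, 1, 3, 4, 5, 7, 8, 9, 11, 12, 13, 15, 16, 17, 19}; there are 15 of them.

15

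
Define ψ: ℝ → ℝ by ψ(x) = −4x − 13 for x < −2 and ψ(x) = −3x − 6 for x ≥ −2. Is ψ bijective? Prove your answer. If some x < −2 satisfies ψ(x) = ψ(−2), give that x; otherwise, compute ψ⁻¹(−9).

Both pieces are strictly decreasing (slopes −4 and −3), so each is injective on its own interval.
The left piece maps (−∞, −2) onto (−5, ∞); the right piece maps [−2, ∞) onto (−∞, 0].
These images overlap. In particular ψ(−2) = 0 (right piece), and solving −4x − 13 = 0 on the left piece gives x = −13/4 < −2.
So ψ(−13/4) = ψ(−2) with −13/4 ≠ −2, and ψ is not injective, hence not bijective. This x = −13/4 is the requested value below −2.

-13/4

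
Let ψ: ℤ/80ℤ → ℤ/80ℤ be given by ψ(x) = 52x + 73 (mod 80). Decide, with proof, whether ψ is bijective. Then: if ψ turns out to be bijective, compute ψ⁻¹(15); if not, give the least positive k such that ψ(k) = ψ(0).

20

Recall: injectivity means: for all u, v in the domain, ψ(u) = ψ(v) implies u = v.
We have gcd(52, 80) = 4 > 1. Taking u = 0 and v = 20: ψ(0) = 73 and ψ(20) = 52·20 + 73 = 1113 ≡ 73 (mod 80).
So ψ(0) = ψ(20) while 0 ≠ 20, hence ψ is not injective, hence not bijective.
Since ψ is not bijective, we find the least positive k with ψ(k) = ψ(0): this means 52k ≡ 0 (mod 80), i.e. 80 ∣ 52k. Since gcd(52, 80) = 4, dividing through by 4 this holds exactly when 20 ∣ 13k, and as gcd(13, 20) = 1, exactly when 20 ∣ k.
The smallest positive such k is 20.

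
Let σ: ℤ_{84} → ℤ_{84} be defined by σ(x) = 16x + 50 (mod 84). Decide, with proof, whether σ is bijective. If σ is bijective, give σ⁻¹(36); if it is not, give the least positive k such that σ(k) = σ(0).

21

Recall: σ is injective if σ(a) = σ(b) implies a = b.
We have gcd(16, 84) = 4 > 1. Taking a = 0 and b = 21: σ(0) = 50 and σ(21) = 16·21 + 50 = 386 ≡ 50 (mod 84).
So σ(0) = σ(21) while 0 ≠ 21, hence σ is not injective, hence not bijective.
Since σ is not bijective, we find the least positive k with σ(k) = σ(0): this means 16k ≡ 0 (mod 84), i.e. 84 ∣ 16k. Since gcd(16, 84) = 4, dividing through by 4 this holds exactly when 21 ∣ 4k, and as gcd(4, 21) = 1, exactly when 21 ∣ k.
The smallest positive such k is 21.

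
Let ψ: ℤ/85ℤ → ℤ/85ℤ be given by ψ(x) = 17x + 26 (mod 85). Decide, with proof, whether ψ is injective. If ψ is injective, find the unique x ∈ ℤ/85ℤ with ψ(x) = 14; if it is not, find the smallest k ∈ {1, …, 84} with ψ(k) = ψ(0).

Recall that ψ is injective if ψ(u) = ψ(v) implies u = v.
We have gcd(17, 85) = 17 > 1. Taking u = 0 and v = 5: ψ(0) = 26 and ψ(5) = 17·5 + 26 = 111 ≡ 26 (mod 85).
So ψ(0) = ψ(5) while 0 ≠ 5, so ψ is not injective.
Since ψ is not injective, we find the least positive k with ψ(k) = ψ(0): this means 17k ≡ 0 (mod 85), i.e. 85 ∣ 17k. Since gcd(17, 85) = 17, dividing through by 17 this holds exactly when 5 ∣ k.
The smallest positive such k is 5.

5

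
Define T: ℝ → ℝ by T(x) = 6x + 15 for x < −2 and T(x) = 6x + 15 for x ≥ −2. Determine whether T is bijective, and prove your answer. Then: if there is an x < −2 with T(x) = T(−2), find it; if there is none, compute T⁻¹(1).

Both pieces are strictly increasing (slopes 6 and 6), so each is injective on its own interval.
The left piece maps (−∞, −2) onto (−∞, 3); the right piece maps [−2, ∞) onto [3, ∞).
Since 3 = 3, the images partition ℝ: T is injective and surjective, hence bijective.
Because the two images are disjoint, no x < −2 has T(x) = T(−2), so we compute T⁻¹(1): 1 lies in (−∞, 3), so solve 6x + 15 = 1: x = (1 − 15)/6 = −7/3.

-7/3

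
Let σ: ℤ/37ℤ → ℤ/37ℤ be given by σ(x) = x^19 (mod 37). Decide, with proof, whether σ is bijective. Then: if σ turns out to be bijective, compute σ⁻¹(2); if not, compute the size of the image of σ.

35

Since 37 is prime, the nonzero elements of ℤ/37ℤ form a cyclic group of order 36.
As gcd(19, 36) = 1, raising to the 19th power is a bijection on this group: if s^19 ≡ t^19 then (st^{−1})^19 = 1, and the only element of order dividing gcd(19, 36) = 1 is 1, so s = t.
With σ(0) = 0 this makes σ injective on all of ℤ/37ℤ, hence bijective (finite equal-size domain and codomain). In particular σ is bijective.
Since σ is bijective, we find the preimage of 2. The inverse of x ↦ x^19 on (ℤ/37ℤ)^× is x ↦ x^19, because 19·19 = 361 = 10·36 + 1 ≡ 1 (mod 36) and x^{36} = 1 for x ≠ 0 (Fermat). So σ⁻¹(2) = 2^19 mod 37.
Repeated squaring mod 37: 2^1 ≡ 2, 2^2 ≡ 2² = 4, 2^4 ≡ 4² = 16, 2^8 ≡ 16² = 256 ≡ 34, 2^16 ≡ 34² = 1156 ≡ 9. Since 19 = 16 + 2 + 1, 2^19 ≡ 9·4·2: 9·4 = 36, then 36·2 = 72 ≡ 35. So 2^19 ≡ 35 (mod 37).
Hence σ⁻¹(2) = 35.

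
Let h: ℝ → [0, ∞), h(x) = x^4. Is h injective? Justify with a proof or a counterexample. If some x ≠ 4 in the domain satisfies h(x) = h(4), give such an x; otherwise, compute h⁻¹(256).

-4

h(4) = 256 = (−4)^4 = h(−4) (since 4 is even), with 4 ≠ −4. So h is not injective.
For the follow-up, such an x exists: taking x = −4 ∈ ℝ gives h(−4) = 256 = h(4) with −4 ≠ 4.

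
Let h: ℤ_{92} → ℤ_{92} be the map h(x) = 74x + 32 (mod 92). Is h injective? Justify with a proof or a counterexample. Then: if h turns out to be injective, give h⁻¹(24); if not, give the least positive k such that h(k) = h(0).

We have gcd(74, 92) = 2 > 1. Taking s = 0 and t = 46: h(0) = 32 and h(46) = 74·46 + 32 = 3436 ≡ 32 (mod 92).
So h(0) = h(46) while 0 ≠ 46, so h is not injective.
Since h is not injective, we find the least positive k with h(k) = h(0): this means 74k ≡ 0 (mod 92), i.e. 92 ∣ 74k. Since gcd(74, 92) = 2, dividing through by 2 this holds exactly when 46 ∣ 37k, and as gcd(37, 46) = 1, exactly when 46 ∣ k.
The smallest positive such k is 46.

46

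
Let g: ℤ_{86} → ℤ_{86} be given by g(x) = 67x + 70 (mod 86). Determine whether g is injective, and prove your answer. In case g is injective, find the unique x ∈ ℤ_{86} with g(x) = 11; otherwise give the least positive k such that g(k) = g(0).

71

Recall: g is injective if g(a) = g(b) implies a = b.
If g(a) = g(b), then 67a ≡ 67b (mod 86). Because gcd(67, 86) = 1, we may cancel 67 to get a ≡ b (mod 86).
Therefore g is injective.
We now compute 67⁻¹ mod 86 explicitly. Euclid's algorithm: 86 = 1·67 + 19, 67 = 3·19 + 10, 19 = 1·10 + 9, 10 = 1·9 + 1; back-substituting gives 1 = 9·67 − 7·86, so 67⁻¹ ≡ 9 (mod 86).
Since g is injective, we find g⁻¹(11): we need 67x ≡ 11 − 70 ≡ 27 (mod 86). Using 67⁻¹ = 9: x ≡ 9·27 = 243 = 2·86 + 71, so x = 71.
Check: g(71) = 67·71 + 70 = 4827 = 56·86 + 11 ≡ 11 (mod 86).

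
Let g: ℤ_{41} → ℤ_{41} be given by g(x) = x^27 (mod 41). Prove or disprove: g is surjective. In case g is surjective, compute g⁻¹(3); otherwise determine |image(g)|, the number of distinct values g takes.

Since 41 is prime, the nonzero elements of ℤ_{41} form a cyclic group of order 40.
As gcd(27, 40) = 1, raising to the 27th power is a bijection on this group: if u^27 ≡ v^27 then (uv^{−1})^27 = 1, and the only element of order dividing gcd(27, 40) = 1 is 1, so u = v.
With g(0) = 0 this makes g injective on all of ℤ_{41}, hence bijective (finite equal-size domain and codomain). In particular g is surjective.
Since g is surjective, we find the preimage of 3. The inverse of x ↦ x^27 on (ℤ_{41})^× is x ↦ x^3, because 27·3 = 81 = 2·40 + 1 ≡ 1 (mod 40) and x^{40} = 1 for x ≠ 0 (Fermat). So g⁻¹(3) = 3^3 mod 41.
Repeated squaring mod 41: 3^1 ≡ 3, 3^2 ≡ 3² = 9. Since 3 = 2 + 1, 3^3 ≡ 9·3: 9·3 = 27. So 3^3 ≡ 27 (mod 41).
Hence g⁻¹(3) = 27.

27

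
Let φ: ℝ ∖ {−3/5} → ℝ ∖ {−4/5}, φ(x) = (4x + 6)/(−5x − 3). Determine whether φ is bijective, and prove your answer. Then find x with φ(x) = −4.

-3/8

Suppose φ(a) = φ(b). Cross-multiplying: (4a + 6)(−5b − 3) = (4b + 6)(−5a − 3).
Expanding both sides and cancelling the symmetric terms leaves 18·(a − b) = 0. Since 18 ≠ 0, a = b. Therefore φ is injective.
For any y ≠ −4/5, solving y(−5x − 3) = 4x + 6 for x gives a well-defined x ≠ −3/5. So φ is surjective.
Hence φ is bijective.
Solving φ(x) = −4: cross-multiplying gives 4x + 6 = −4(−5x − 3), which rearranges to −16x = 6, so x = −3/8.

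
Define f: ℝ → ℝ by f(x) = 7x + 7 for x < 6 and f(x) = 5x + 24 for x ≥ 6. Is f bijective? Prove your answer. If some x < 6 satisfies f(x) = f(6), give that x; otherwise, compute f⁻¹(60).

Both pieces are strictly increasing (slopes 7 and 5), so each is injective on its own interval.
The left piece maps (−∞, 6) onto (−∞, 49); the right piece maps [6, ∞) onto [54, ∞).
The images leave a gap (49 has no preimage), so f is not surjective, hence not bijective.
Because the two images are disjoint, no x < 6 has f(x) = f(6), so we compute f⁻¹(60): 60 lies in [54, ∞), so solve 5x + 24 = 60: x = (60 − 24)/5 = 36/5.

36/5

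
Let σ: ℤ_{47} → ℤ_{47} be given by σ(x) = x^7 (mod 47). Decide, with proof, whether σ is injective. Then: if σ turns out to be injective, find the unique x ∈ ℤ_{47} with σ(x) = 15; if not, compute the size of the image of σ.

Since 47 is prime, the nonzero elements of ℤ_{47} form a cyclic group of order 46.
As gcd(7, 46) = 1, raising to the 7th power is a bijection on this group: if u^7 ≡ v^7 then (uv^{−1})^7 = 1, and the only element of order dividing gcd(7, 46) = 1 is 1, so u = v.
With σ(0) = 0 this makes σ injective on all of ℤ_{47}, hence bijective (finite equal-size domain and codomain). In particular σ is injective.
Since σ is injective, we find the preimage of 15. The inverse of x ↦ x^7 on (ℤ_{47})^× is x ↦ x^33, because 7·33 = 231 = 5·46 + 1 ≡ 1 (mod 46) and x^{46} = 1 for x ≠ 0 (Fermat). So σ⁻¹(15) = 15^33 mod 47.
Repeated squaring mod 47: 15^1 ≡ 15, 15^2 ≡ 15² = 225 ≡ 37, 15^4 ≡ 37² = 1369 ≡ 6, 15^8 ≡ 6² = 36, 15^16 ≡ 36² = 1296 ≡ 27, 15^32 ≡ 27² = 729 ≡ 24. Since 33 = 32 + 1, 15^33 ≡ 24·15: 24·15 = 360 ≡ 31. So 15^33 ≡ 31 (mod 47).
Hence σ⁻¹(15) = 31.

31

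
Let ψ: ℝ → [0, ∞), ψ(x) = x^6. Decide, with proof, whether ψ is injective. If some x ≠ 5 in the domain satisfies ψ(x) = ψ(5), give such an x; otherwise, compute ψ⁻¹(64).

ψ(5) = 15625 = (−5)^6 = ψ(−5) (since 6 is even), with 5 ≠ −5. So ψ is not injective.
For the follow-up, such an x exists: taking x = −5 ∈ ℝ gives ψ(−5) = 15625 = ψ(5) with −5 ≠ 5.

-5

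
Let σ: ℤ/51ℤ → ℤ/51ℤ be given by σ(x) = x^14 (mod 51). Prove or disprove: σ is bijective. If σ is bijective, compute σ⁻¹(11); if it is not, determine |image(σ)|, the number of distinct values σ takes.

σ(7): Repeated squaring mod 51: 7^1 ≡ 7, 7^2 ≡ 7² = 49, 7^4 ≡ 49² = 2401 ≡ 4, 7^8 ≡ 4² = 16. Since 14 = 8 + 4 + 2, 7^14 ≡ 16·4·49: 16·4 = 64 ≡ 13, then 13·49 = 637 ≡ 25. So 7^14 ≡ 25 (mod 51).
σ(10): Repeated squaring mod 51: 10^1 ≡ 10, 10^2 ≡ 10² = 100 ≡ 49, 10^4 ≡ 49² = 2401 ≡ 4, 10^8 ≡ 4² = 16. Since 14 = 8 + 4 + 2, 10^14 ≡ 16·4·49: 16·4 = 64 ≡ 13, then 13·49 = 637 ≡ 25. So 10^14 ≡ 25 (mod 51).
So σ(7) = σ(10) = 25 while 7 ≠ 10, therefore σ is not injective, hence not bijective.
Since σ is not bijective, we determine |image(σ)|. Computing x^14 mod 51 for each x (by repeated squaring, reducing mod 51 at every step), the values σ(0), σ(1), …, σ(50) are: 0, 1, 13, 36, 16, 49, 9, 25, 4, 21, 25, 43, 15, 16, 19, 30, 1, 34, 18, 13, 19, 33, 49, 43, 42, 4, 4, 42, 43, 49, 33, 19, 13, 18, 34, 1, 30, 19, 16, 15, 43, 25, 21, 4, 25, 9, 49, 16, 36, 13, 1.
The distinct values are {0, 1, 4, 9, 13, 15, 16, 18, 19, 21, 25, 30, 33, 34, 36, 42, 43, 49}; there are 18 of them.

18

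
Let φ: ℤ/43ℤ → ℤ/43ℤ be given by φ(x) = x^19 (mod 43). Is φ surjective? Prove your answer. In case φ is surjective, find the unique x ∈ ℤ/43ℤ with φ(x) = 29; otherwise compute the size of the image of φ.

30

Since 43 is prime, the nonzero elements of ℤ/43ℤ form a cyclic group of order 42.
As gcd(19, 42) = 1, raising to the 19th power is a bijection on this group: if x_1^19 ≡ x_2^19 then (x_1x_2^{−1})^19 = 1, and the only element of order dividing gcd(19, 42) = 1 is 1, so x_1 = x_2.
With φ(0) = 0 this makes φ injective on all of ℤ/43ℤ, hence bijective (finite equal-size domain and codomain). In particular φ is surjective.
Since φ is surjective, we find the preimage of 29. The inverse of x ↦ x^19 on (ℤ/43ℤ)^× is x ↦ x^31, because 19·31 = 589 = 14·42 + 1 ≡ 1 (mod 42) and x^{42} = 1 for x ≠ 0 (Fermat). So φ⁻¹(29) = 29^31 mod 43.
Repeated squaring mod 43: 29^1 ≡ 29, 29^2 ≡ 29² = 841 ≡ 24, 29^4 ≡ 24² = 576 ≡ 17, 29^8 ≡ 17² = 289 ≡ 31, 29^16 ≡ 31² = 961 ≡ 15. Since 31 = 16 + 8 + 4 + 2 + 1, 29^31 ≡ 15·31·17·24·29: 15·31 = 465 ≡ 35, then 35·17 = 595 ≡ 36, then 36·24 = 864 ≡ 4, then 4·29 = 116 ≡ 30. So 29^31 ≡ 30 (mod 43).
Hence φ⁻¹(29) = 30.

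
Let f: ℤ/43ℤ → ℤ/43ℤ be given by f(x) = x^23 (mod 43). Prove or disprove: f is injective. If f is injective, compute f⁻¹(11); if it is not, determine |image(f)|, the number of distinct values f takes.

Since 43 is prime, the nonzero elements of ℤ/43ℤ form a cyclic group of order 42.
As gcd(23, 42) = 1, raising to the 23rd power is a bijection on this group: if a^23 ≡ b^23 then (ab^{−1})^23 = 1, and the only element of order dividing gcd(23, 42) = 1 is 1, so a = b.
With f(0) = 0 this makes f injective on all of ℤ/43ℤ, hence bijective (finite equal-size domain and codomain). In particular f is injective.
Since f is injective, we find the preimage of 11. The inverse of x ↦ x^23 on (ℤ/43ℤ)^× is x ↦ x^11, because 23·11 = 253 = 6·42 + 1 ≡ 1 (mod 42) and x^{42} = 1 for x ≠ 0 (Fermat). So f⁻¹(11) = 11^11 mod 43.
Repeated squaring mod 43: 11^1 ≡ 11, 11^2 ≡ 11² = 121 ≡ 35, 11^4 ≡ 35² = 1225 ≡ 21, 11^8 ≡ 21² = 441 ≡ 11. Since 11 = 8 + 2 + 1, 11^11 ≡ 11·35·11: 11·35 = 385 ≡ 41, then 41·11 = 451 ≡ 21. So 11^11 ≡ 21 (mod 43).
Hence f⁻¹(11) = 21.

21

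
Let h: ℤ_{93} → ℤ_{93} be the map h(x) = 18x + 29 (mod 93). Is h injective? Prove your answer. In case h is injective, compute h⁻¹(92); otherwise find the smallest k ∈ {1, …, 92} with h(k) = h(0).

31

We have gcd(18, 93) = 3 > 1. Taking u = 0 and v = 31: h(0) = 29 and h(31) = 18·31 + 29 = 587 ≡ 29 (mod 93).
So h(0) = h(31) while 0 ≠ 31, therefore h is not injective.
Since h is not injective, we find the least positive k with h(k) = h(0): this means 18k ≡ 0 (mod 93), i.e. 93 ∣ 18k. Since gcd(18, 93) = 3, dividing through by 3 this holds exactly when 31 ∣ 6k, and as gcd(6, 31) = 1, exactly when 31 ∣ k.
The smallest positive such k is 31.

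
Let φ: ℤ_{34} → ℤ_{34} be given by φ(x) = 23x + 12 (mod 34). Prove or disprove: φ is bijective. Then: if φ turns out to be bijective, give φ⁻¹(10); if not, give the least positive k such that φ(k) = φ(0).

28

Suppose φ(a) = φ(b) in ℤ_{34}. Then 23a + 12 ≡ 23b + 12 (mod 34), therefore 23(a − b) ≡ 0 (mod 34).
Since gcd(23, 34) = 1, 23 is invertible modulo 34, thus a − b ≡ 0 (mod 34), i.e. a = b.
We now compute 23⁻¹ mod 34 explicitly. Euclid's algorithm: 34 = 1·23 + 11, 23 = 2·11 + 1; back-substituting gives 1 = 3·23 − 2·34, so 23⁻¹ ≡ 3 (mod 34).
Then y ↦ 3(y − 12) is a two-sided inverse to φ, so every y ∈ ℤ_{34} has a preimage.
Hence φ is bijective.
Since φ is bijective, we find φ⁻¹(10): we need 23x ≡ 10 − 12 ≡ 32 (mod 34). Using 23⁻¹ = 3: x ≡ 3·32 = 96 = 2·34 + 28, so x = 28.
Check: φ(28) = 23·28 + 12 = 656 = 19·34 + 10 ≡ 10 (mod 34).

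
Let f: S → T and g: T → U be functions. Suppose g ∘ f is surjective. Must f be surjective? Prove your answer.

No. Take S = {1, 2, 3}, T = {1, 2, 3, 4, 5, 6}, U = {1}, f(a) = 1 for every a ∈ S, and g(b) = 1 for every b ∈ T.
Then g ∘ f is surjective onto {1}, but 6 ∈ T has no preimage under f, so f is not surjective.

not surjective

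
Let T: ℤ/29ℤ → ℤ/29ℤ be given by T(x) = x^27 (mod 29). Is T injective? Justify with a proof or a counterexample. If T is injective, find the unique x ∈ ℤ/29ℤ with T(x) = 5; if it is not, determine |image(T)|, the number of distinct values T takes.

6

Since 29 is prime, the nonzero elements of ℤ/29ℤ form a cyclic group of order 28.
As gcd(27, 28) = 1, raising to the 27th power is a bijection on this group: if x_1^27 ≡ x_2^27 then (x_1x_2^{−1})^27 = 1, and the only element of order dividing gcd(27, 28) = 1 is 1, so x_1 = x_2.
With T(0) = 0 this makes T injective on all of ℤ/29ℤ, hence bijective (finite equal-size domain and codomain). In particular T is injective.
Since T is injective, we find the preimage of 5. The inverse of x ↦ x^27 on (ℤ/29ℤ)^× is x ↦ x^27, because 27·27 = 729 = 26·28 + 1 ≡ 1 (mod 28) and x^{28} = 1 for x ≠ 0 (Fermat). So T⁻¹(5) = 5^27 mod 29.
Repeated squaring mod 29: 5^1 ≡ 5, 5^2 ≡ 5² = 25, 5^4 ≡ 25² = 625 ≡ 16, 5^8 ≡ 16² = 256 ≡ 24, 5^16 ≡ 24² = 576 ≡ 25. Since 27 = 16 + 8 + 2 + 1, 5^27 ≡ 25·24·25·5: 25·24 = 600 ≡ 20, then 20·25 = 500 ≡ 7, then 7·5 = 35 ≡ 6. So 5^27 ≡ 6 (mod 29).
Hence T⁻¹(5) = 6.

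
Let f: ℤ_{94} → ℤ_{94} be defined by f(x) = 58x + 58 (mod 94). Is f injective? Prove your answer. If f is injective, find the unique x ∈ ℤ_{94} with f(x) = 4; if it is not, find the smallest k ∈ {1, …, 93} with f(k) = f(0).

47

We have gcd(58, 94) = 2 > 1. Taking u = 0 and v = 47: f(0) = 58 and f(47) = 58·47 + 58 = 2784 ≡ 58 (mod 94).
So f(0) = f(47) while 0 ≠ 47, thus f is not injective.
Since f is not injective, we find the least positive k with f(k) = f(0): this means 58k ≡ 0 (mod 94), i.e. 94 ∣ 58k. Since gcd(58, 94) = 2, dividing through by 2 this holds exactly when 47 ∣ 29k, and as gcd(29, 47) = 1, exactly when 47 ∣ k.
The smallest positive such k is 47.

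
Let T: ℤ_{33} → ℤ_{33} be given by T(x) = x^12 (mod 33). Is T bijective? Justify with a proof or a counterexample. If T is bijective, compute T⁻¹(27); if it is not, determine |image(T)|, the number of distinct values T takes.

T(4): Repeated squaring mod 33: 4^1 ≡ 4, 4^2 ≡ 4² = 16, 4^4 ≡ 16² = 256 ≡ 25, 4^8 ≡ 25² = 625 ≡ 31. Since 12 = 8 + 4, 4^12 ≡ 31·25: 31·25 = 775 ≡ 16. So 4^12 ≡ 16 (mod 33).
T(7): Repeated squaring mod 33: 7^1 ≡ 7, 7^2 ≡ 7² = 49 ≡ 16, 7^4 ≡ 16² = 256 ≡ 25, 7^8 ≡ 25² = 625 ≡ 31. Since 12 = 8 + 4, 7^12 ≡ 31·25: 31·25 = 775 ≡ 16. So 7^12 ≡ 16 (mod 33).
So T(4) = T(7) = 16 while 4 ≠ 7, so T is not injective, hence not bijective.
Since T is not bijective, we determine |image(T)|. Computing x^12 mod 33 for each x (by repeated squaring, reducing mod 33 at every step), the values T(0), T(1), …, T(32) are: 0, 1, 4, 9, 16, 25, 3, 16, 31, 15, 1, 22, 12, 4, 31, 27, 25, 25, 27, 31, 4, 12, 22, 1, 15, 31, 16, 3, 25, 16, 9, 4, 1.
The distinct values are {0, 1, 3, 4, 9, 12, 15, 16, 22, 25, 27, 31}; there are 12 of them.

12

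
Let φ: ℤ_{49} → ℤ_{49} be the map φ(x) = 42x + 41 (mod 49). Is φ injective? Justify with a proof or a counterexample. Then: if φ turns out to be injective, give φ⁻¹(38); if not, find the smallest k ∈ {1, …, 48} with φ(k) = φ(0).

7

Recall that φ is injective when φ(a) = φ(b) forces a = b.
We have gcd(42, 49) = 7 > 1. Taking a = 0 and b = 7: φ(0) = 41 and φ(7) = 42·7 + 41 = 335 ≡ 41 (mod 49).
So φ(0) = φ(7) while 0 ≠ 7, thus φ is not injective.
Since φ is not injective, we find the least positive k with φ(k) = φ(0): this means 42k ≡ 0 (mod 49), i.e. 49 ∣ 42k. Since gcd(42, 49) = 7, dividing through by 7 this holds exactly when 7 ∣ 6k, and as gcd(6, 7) = 1, exactly when 7 ∣ k.
The smallest positive such k is 7.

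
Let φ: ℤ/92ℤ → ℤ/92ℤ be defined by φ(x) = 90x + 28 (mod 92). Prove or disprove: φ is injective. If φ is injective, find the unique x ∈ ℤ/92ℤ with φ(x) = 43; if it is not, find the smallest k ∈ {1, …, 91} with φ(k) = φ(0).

46

We have gcd(90, 92) = 2 > 1. Taking a = 0 and b = 46: φ(0) = 28 and φ(46) = 90·46 + 28 = 4168 ≡ 28 (mod 92).
So φ(0) = φ(46) while 0 ≠ 46, hence φ is not injective.
Since φ is not injective, we find the least positive k with φ(k) = φ(0): this means 90k ≡ 0 (mod 92), i.e. 92 ∣ 90k. Since gcd(90, 92) = 2, dividing through by 2 this holds exactly when 46 ∣ 45k, and as gcd(45, 46) = 1, exactly when 46 ∣ k.
The smallest positive such k is 46.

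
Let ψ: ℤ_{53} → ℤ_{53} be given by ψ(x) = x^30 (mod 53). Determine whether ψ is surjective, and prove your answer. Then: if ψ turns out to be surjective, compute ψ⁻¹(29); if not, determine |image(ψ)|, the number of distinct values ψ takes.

27

ψ(26): Repeated squaring mod 53: 26^1 ≡ 26, 26^2 ≡ 26² = 676 ≡ 40, 26^4 ≡ 40² = 1600 ≡ 10, 26^8 ≡ 10² = 100 ≡ 47, 26^16 ≡ 47² = 2209 ≡ 36. Since 30 = 16 + 8 + 4 + 2, 26^30 ≡ 36·47·10·40: 36·47 = 1692 ≡ 49, then 49·10 = 490 ≡ 13, then 13·40 = 520 ≡ 43. So 26^30 ≡ 43 (mod 53).
ψ(27): Repeated squaring mod 53: 27^1 ≡ 27, 27^2 ≡ 27² = 729 ≡ 40, 27^4 ≡ 40² = 1600 ≡ 10, 27^8 ≡ 10² = 100 ≡ 47, 27^16 ≡ 47² = 2209 ≡ 36. Since 30 = 16 + 8 + 4 + 2, 27^30 ≡ 36·47·10·40: 36·47 = 1692 ≡ 49, then 49·10 = 490 ≡ 13, then 13·40 = 520 ≡ 43. So 27^30 ≡ 43 (mod 53).
So ψ(26) = ψ(27) = 43 while 26 ≠ 27, hence ψ is not injective.
A non-injective map from the 53-element set ℤ_{53} to itself takes at most 52 distinct values, so it cannot be surjective. So ψ is not surjective.
Since ψ is not surjective, we determine |image(ψ)|. Computing x^30 mod 53 for each x (by repeated squaring, reducing mod 53 at every step), the values ψ(0), ψ(1), …, ψ(52) are: 0, 1, 37, 25, 44, 11, 24, 16, 38, 42, 36, 13, 40, 47, 9, 10, 28, 46, 17, 6, 7, 29, 4, 52, 49, 15, 43, 43, 15, 49, 52, 4, 29, 7, 6, 17, 46, 28, 10, 9, 47, 40, 13, 36, 42, 38, 16, 24, 11, 44, 25, 37, 1.
The distinct values are {0, 1, 4, 6, 7, 9, 10, 11, 13, 15, 16, 17, 24, 25, 28, 29, 36, 37, 38, 40, 42, 43, 44, 46, 47, 49, 52}; there are 27 of them.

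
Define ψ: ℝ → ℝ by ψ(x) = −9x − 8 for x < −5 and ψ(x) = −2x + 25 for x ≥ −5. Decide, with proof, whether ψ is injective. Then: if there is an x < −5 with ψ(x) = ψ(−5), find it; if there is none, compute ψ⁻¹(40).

-16/3

Both pieces are strictly decreasing (slopes −9 and −2), so each is injective on its own interval.
The left piece maps (−∞, −5) onto (37, ∞); the right piece maps [−5, ∞) onto (−∞, 35].
These images are disjoint, so no value is attained by both pieces. Therefore ψ is injective.
Because the two images are disjoint, no x < −5 has ψ(x) = ψ(−5), so we compute ψ⁻¹(40): 40 lies in (37, ∞), so solve −9x − 8 = 40: x = (40 + 8)/(−9) = −16/3.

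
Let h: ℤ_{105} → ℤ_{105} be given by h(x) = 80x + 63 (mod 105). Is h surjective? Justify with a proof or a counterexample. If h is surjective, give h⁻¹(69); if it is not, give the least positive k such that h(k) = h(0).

21

Since gcd(80, 105) = 5, we have 80x ≡ 0 (mod 5) for all x, so h(x) ≡ 3 (mod 5).
But 0 ≢ 3 (mod 5), so 0 ∈ ℤ_{105} has no preimage. So h is not surjective.
Since h is not surjective, we find the least positive k with h(k) = h(0): this means 80k ≡ 0 (mod 105), i.e. 105 ∣ 80k. Since gcd(80, 105) = 5, dividing through by 5 this holds exactly when 21 ∣ 16k, and as gcd(16, 21) = 1, exactly when 21 ∣ k.
The smallest positive such k is 21.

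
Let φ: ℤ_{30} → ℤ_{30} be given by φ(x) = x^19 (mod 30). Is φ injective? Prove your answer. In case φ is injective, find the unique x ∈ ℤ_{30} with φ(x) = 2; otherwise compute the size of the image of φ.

Computing x^19 mod 30 for each x (by repeated squaring, reducing mod 30 at every step), the values φ(0), φ(1), …, φ(29) are: 0, 1, 8, 27, 4, 5, 6, 13, 2, 9, 10, 11, 18, 7, 14, 15, 16, 23, 12, 19, 20, 21, 28, 17, 24, 25, 26, 3, 22, 29.
Every element of ℤ_{30} appears exactly once in this list, so φ is a bijection, and in particular injective.
Since φ is injective, we read off the preimage of 2 from the same table: φ(8) = 2, so φ⁻¹(2) = 8.

8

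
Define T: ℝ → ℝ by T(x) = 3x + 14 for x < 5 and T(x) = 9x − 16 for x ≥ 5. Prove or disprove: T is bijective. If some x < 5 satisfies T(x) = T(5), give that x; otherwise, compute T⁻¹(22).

8/3

Both pieces are strictly increasing (slopes 3 and 9), so each is injective on its own interval.
The left piece maps (−∞, 5) onto (−∞, 29); the right piece maps [5, ∞) onto [29, ∞).
Since 29 = 29, the images partition ℝ: T is injective and surjective, hence bijective.
Because the two images are disjoint, no x < 5 has T(x) = T(5), so we compute T⁻¹(22): 22 lies in (−∞, 29), so solve 3x + 14 = 22: x = (22 − 14)/3 = 8/3.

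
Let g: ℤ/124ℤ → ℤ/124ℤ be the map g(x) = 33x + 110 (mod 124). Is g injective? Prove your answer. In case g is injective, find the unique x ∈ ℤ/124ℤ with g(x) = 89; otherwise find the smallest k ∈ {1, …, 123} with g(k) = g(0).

Recall: injectivity means: for all s, t in the domain, g(s) = g(t) implies s = t.
Suppose g(s) = g(t) in ℤ/124ℤ. Then 33s + 110 ≡ 33t + 110 (mod 124), thus 33(s − t) ≡ 0 (mod 124).
Since gcd(33, 124) = 1, 33 is invertible modulo 124, so s − t ≡ 0 (mod 124), i.e. s = t.
Thus g is injective.
We now compute 33⁻¹ mod 124 explicitly. Euclid's algorithm: 124 = 3·33 + 25, 33 = 1·25 + 8, 25 = 3·8 + 1; back-substituting gives 1 = 109·33 − 29·124, so 33⁻¹ ≡ 109 (mod 124).
Since g is injective, we compute g⁻¹(89): solve 33x + 110 ≡ 89 (mod 124), i.e. 33x ≡ 103 (mod 124).
Multiplying by 33⁻¹ = 109 gives x ≡ 109·103 = 11227 = 90·124 + 67 ≡ 67 (mod 124).
Check: g(67) = 33·67 + 110 = 2321 = 18·124 + 89 ≡ 89 (mod 124).

67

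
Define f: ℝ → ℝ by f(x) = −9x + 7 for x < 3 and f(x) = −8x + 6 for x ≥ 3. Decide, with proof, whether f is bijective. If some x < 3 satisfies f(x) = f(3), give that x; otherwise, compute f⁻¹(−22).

25/9

Both pieces are strictly decreasing (slopes −9 and −8), so each is injective on its own interval.
The left piece maps (−∞, 3) onto (−20, ∞); the right piece maps [3, ∞) onto (−∞, −18].
These images overlap. In particular f(3) = −18 (right piece), and solving −9x + 7 = −18 on the left piece gives x = 25/9 < 3.
So f(25/9) = f(3) with 25/9 ≠ 3, and f is not injective, hence not bijective. This x = 25/9 is the requested value below 3.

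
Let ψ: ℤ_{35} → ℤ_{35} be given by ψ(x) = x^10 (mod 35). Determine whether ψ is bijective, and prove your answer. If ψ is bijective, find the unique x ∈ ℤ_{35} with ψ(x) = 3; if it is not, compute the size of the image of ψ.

ψ(1) = 1^10 = 1.
ψ(6): Repeated squaring mod 35: 6^1 ≡ 6, 6^2 ≡ 6² = 36 ≡ 1, 6^4 ≡ 1² = 1, 6^8 ≡ 1² = 1. Since 10 = 8 + 2, 6^10 ≡ 1·1: 1·1 = 1. So 6^10 ≡ 1 (mod 35).
So ψ(1) = ψ(6) = 1 while 1 ≠ 6, hence ψ is not injective, hence not bijective.
Since ψ is not bijective, we determine |image(ψ)|. Computing x^10 mod 35 for each x (by repeated squaring, reducing mod 35 at every step), the values ψ(0), ψ(1), …, ψ(34) are: 0, 1, 9, 4, 11, 30, 1, 14, 29, 16, 25, 11, 9, 29, 21, 15, 16, 4, 4, 16, 15, 21, 29, 9, 11, 25, 16, 29, 14, 1, 30, 11, 4, 9, 1.
The distinct values are {0, 1, 4, 9, 11, 14, 15, 16, 21, 25, 29, 30}; there are 12 of them.

12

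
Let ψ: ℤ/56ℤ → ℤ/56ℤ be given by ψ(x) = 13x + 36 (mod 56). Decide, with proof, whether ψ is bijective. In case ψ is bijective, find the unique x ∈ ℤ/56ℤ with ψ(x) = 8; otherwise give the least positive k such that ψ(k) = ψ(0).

Recall: ψ is injective when ψ(s) = ψ(t) forces s = t.
Suppose ψ(s) = ψ(t) in ℤ/56ℤ. Then 13s + 36 ≡ 13t + 36 (mod 56), hence 13(s − t) ≡ 0 (mod 56).
Since gcd(13, 56) = 1, 13 is invertible modulo 56, therefore s − t ≡ 0 (mod 56), i.e. s = t.
We now compute 13⁻¹ mod 56 explicitly. Euclid's algorithm: 56 = 4·13 + 4, 13 = 3·4 + 1; back-substituting gives 1 = 13·13 − 3·56, so 13⁻¹ ≡ 13 (mod 56).
For any y ∈ ℤ/56ℤ, x = 13(y − 36) mod 56 satisfies ψ(x) = 13·13(y − 36) + 36 ≡ y (since 13·13 ≡ 1 mod 56). So every y has a preimage.
Thus ψ is bijective.
Since ψ is bijective, we compute ψ⁻¹(8): solve 13x + 36 ≡ 8 (mod 56), i.e. 13x ≡ 28 (mod 56).
Multiplying by 13⁻¹ = 13 gives x ≡ 13·28 = 364 = 6·56 + 28 ≡ 28 (mod 56).
Check: ψ(28) = 13·28 + 36 = 400 = 7·56 + 8 ≡ 8 (mod 56).

28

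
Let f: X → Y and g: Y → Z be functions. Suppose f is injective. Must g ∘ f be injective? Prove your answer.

No. Take X = Y = Z = {0, 1}, f = identity (injective), and g(x) = 0 for every x.
Then (g ∘ f)(0) = 0 = (g ∘ f)(1) with 0 ≠ 1, so g ∘ f is not injective.

not injective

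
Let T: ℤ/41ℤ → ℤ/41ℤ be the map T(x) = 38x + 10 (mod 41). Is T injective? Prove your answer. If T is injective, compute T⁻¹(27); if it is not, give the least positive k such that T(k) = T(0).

8

If T(u) = T(v), then 38u ≡ 38v (mod 41). Because gcd(38, 41) = 1, we may cancel 38 to get u ≡ v (mod 41).
So T is injective.
We now compute 38⁻¹ mod 41 explicitly. Euclid's algorithm: 41 = 1·38 + 3, 38 = 12·3 + 2, 3 = 1·2 + 1; back-substituting gives 1 = 27·38 − 25·41, so 38⁻¹ ≡ 27 (mod 41).
Since T is injective, we compute T⁻¹(27): solve 38x + 10 ≡ 27 (mod 41), i.e. 38x ≡ 17 (mod 41).
Multiplying by 38⁻¹ = 27 gives x ≡ 27·17 = 459 = 11·41 + 8 ≡ 8 (mod 41).
Check: T(8) = 38·8 + 10 = 314 = 7·41 + 27 ≡ 27 (mod 41).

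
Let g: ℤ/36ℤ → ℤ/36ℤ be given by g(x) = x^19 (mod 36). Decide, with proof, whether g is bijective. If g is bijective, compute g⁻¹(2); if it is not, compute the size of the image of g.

g(0) = 0^19 = 0.
g(6): Repeated squaring mod 36: 6^1 ≡ 6, 6^2 ≡ 6² = 36 ≡ 0, 6^4 ≡ 0² = 0, 6^8 ≡ 0² = 0, 6^16 ≡ 0² = 0. Since 19 = 16 + 2 + 1, 6^19 ≡ 0·0·6: 0·0 = 0, then 0·6 = 0. So 6^19 ≡ 0 (mod 36).
So g(0) = g(6) = 0 while 0 ≠ 6, therefore g is not injective, hence not bijective.
Since g is not bijective, we determine |image(g)|. Computing x^19 mod 36 for each x (by repeated squaring, reducing mod 36 at every step), the values g(0), g(1), …, g(35) are: 0, 1, 20, 27, 4, 5, 0, 7, 8, 9, 28, 11, 0, 13, 32, 27, 16, 17, 0, 19, 20, 9, 4, 23, 0, 25, 8, 27, 28, 29, 0, 31, 32, 9, 16, 35.
The distinct values are {0, 1, 4, 5, 7, 8, 9, 11, 13, 16, 17, 19, 20, 23, 25, 27, 28, 29, 31, 32, 35}; there are 21 of them.

21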